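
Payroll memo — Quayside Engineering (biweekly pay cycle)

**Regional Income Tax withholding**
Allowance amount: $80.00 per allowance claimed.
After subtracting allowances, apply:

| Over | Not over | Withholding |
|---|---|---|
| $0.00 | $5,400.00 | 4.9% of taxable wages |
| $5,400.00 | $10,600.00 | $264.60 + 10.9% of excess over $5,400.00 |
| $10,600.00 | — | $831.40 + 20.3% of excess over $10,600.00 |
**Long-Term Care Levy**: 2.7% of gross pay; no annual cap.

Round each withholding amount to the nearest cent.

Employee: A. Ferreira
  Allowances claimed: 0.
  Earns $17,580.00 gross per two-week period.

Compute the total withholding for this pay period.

Regional Income Tax: taxable = $17,580.00
  $831.40 + 20.3% × ($17,580.00 − $10,600.00) = $831.40 + 20.3% × $6,980.00 = $2,248.34
Long-Term Care Levy: 2.7% × $17,580.00 = $474.66
Total: $2,248.34 + $474.66 = $2,723.00

$2,723.00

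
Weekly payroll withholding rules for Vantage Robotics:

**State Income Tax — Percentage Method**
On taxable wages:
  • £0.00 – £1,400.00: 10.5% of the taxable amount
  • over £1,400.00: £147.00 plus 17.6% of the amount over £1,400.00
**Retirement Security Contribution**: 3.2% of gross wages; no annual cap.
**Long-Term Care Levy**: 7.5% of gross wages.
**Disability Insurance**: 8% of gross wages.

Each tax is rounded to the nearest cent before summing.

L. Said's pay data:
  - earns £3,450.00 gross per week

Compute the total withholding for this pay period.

State Income Tax: taxable = £3,450.00
  £147.00 + 17.6% × (£3,450.00 − £1,400.00) = £147.00 + 17.6% × £2,050.00 = £507.80
Retirement Security Contribution: 3.2% × £3,450.00 = £110.40
Long-Term Care Levy: 7.5% × £3,450.00 = £258.75
Disability Insurance: 8% × £3,450.00 = £276.00
Total: £507.80 + £110.40 + £258.75 + £276.00 = £1,152.95

£1,152.95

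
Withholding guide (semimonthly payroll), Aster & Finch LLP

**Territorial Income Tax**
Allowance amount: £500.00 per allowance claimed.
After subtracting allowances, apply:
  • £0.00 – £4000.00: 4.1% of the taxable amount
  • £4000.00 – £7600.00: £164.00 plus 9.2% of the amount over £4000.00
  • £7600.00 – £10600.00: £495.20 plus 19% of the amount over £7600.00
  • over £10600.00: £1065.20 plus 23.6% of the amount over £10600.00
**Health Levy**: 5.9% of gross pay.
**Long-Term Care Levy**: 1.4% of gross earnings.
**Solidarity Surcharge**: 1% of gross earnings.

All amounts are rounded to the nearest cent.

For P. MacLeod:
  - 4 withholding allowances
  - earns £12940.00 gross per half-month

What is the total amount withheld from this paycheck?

£2219.46

Territorial Income Tax: taxable = £12940.00 − 4×£500.00 = £10940.00
  £1065.20 + 23.6% × (£10940.00 − £10600.00) = £1065.20 + 23.6% × £340.00 = £1145.44
Health Levy: 5.9% × £12940.00 = £763.46
Long-Term Care Levy: 1.4% × £12940.00 = £181.16
Solidarity Surcharge: 1% × £12940.00 = £129.40
Total: £1145.44 + £763.46 + £181.16 + £129.40 = £2219.46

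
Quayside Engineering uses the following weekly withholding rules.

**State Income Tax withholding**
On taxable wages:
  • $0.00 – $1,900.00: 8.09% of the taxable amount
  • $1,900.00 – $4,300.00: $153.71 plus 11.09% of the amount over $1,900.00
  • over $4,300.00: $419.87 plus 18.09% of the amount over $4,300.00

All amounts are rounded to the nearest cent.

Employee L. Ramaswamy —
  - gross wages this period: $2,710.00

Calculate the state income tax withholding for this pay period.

$243.54

State Income Tax: taxable = $2,710.00
  $153.71 + 11.09% × ($2,710.00 − $1,900.00) = $153.71 + 11.09% × $810.00 = $243.54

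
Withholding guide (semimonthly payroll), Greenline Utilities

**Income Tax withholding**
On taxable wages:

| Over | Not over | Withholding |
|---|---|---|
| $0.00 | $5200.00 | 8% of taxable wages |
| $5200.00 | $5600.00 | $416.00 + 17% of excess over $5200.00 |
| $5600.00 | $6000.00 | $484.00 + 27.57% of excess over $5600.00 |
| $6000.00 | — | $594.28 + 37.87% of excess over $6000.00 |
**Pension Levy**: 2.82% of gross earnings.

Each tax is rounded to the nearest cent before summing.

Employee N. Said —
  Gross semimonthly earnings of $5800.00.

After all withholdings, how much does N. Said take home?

$5097.30

Income Tax: taxable = $5800.00
  $484.00 + 27.57% × ($5800.00 − $5600.00) = $484.00 + 27.57% × $200.00 = $539.14
Pension Levy: 2.82% × $5800.00 = $163.56
Total withheld: $539.14 + $163.56 = $702.70
Net pay: $5800.00 − $702.70 = $5097.30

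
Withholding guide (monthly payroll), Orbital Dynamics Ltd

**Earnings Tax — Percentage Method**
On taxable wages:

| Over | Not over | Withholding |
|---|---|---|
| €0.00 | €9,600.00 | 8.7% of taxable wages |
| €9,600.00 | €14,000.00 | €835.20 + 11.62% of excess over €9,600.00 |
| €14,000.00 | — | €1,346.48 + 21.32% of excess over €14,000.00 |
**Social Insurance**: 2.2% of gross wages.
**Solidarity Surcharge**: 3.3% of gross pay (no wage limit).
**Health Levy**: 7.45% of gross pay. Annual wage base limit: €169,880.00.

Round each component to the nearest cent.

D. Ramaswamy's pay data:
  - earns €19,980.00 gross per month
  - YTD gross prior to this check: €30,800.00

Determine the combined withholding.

Earnings Tax: taxable = €19,980.00
  €1,346.48 + 21.32% × (€19,980.00 − €14,000.00) = €1,346.48 + 21.32% × €5,980.00 = €2,621.42
Social Insurance: 2.2% × €19,980.00 = €439.56
Solidarity Surcharge: 3.3% × €19,980.00 = €659.34
Health Levy: 7.45% × €19,980.00 = €1,488.51
Total: €2,621.42 + €439.56 + €659.34 + €1,488.51 = €5,208.83

€5,208.83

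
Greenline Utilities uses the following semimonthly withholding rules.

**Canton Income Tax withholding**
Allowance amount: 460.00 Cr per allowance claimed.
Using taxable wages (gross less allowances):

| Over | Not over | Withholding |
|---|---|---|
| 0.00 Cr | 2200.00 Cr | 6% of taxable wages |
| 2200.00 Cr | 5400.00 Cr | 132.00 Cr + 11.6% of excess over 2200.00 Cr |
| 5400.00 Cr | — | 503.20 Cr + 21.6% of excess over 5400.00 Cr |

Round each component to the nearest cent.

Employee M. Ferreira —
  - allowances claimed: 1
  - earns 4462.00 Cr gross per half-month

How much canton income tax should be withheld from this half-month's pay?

341.03 Cr

Canton Income Tax: taxable = 4462.00 Cr − 1×460.00 Cr = 4002.00 Cr
  132.00 Cr + 11.6% × (4002.00 Cr − 2200.00 Cr) = 132.00 Cr + 11.6% × 1802.00 Cr = 341.03 Cr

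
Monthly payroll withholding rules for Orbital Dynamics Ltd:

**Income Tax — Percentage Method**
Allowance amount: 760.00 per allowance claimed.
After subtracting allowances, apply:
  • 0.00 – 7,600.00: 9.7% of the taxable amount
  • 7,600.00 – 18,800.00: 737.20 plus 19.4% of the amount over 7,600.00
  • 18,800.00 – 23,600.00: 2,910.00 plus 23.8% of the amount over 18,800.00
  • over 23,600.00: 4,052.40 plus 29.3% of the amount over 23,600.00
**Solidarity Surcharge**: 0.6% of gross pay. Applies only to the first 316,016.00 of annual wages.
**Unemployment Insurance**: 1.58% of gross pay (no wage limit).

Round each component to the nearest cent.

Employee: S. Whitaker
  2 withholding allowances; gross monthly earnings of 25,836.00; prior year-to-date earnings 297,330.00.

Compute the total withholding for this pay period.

4,782.52

Income Tax: taxable = 25,836.00 − 2×760.00 = 24,316.00
  4,052.40 + 29.3% × (24,316.00 − 23,600.00) = 4,052.40 + 29.3% × 716.00 = 4,262.19
Solidarity Surcharge: cap 316,016.00 − YTD 297,330.00 = 18,686.00 subject; 0.6% × 18,686.00 = 112.12
Unemployment Insurance: 1.58% × 25,836.00 = 408.21
Total: 4,262.19 + 112.12 + 408.21 = 4,782.52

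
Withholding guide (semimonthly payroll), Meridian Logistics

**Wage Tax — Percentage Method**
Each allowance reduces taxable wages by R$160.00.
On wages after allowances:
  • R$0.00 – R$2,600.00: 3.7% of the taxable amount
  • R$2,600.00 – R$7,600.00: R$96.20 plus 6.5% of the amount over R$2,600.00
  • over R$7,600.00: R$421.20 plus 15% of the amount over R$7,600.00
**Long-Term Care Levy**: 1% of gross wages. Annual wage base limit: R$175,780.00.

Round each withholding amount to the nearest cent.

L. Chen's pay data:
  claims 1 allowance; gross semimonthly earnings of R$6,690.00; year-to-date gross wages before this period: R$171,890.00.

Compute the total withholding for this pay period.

R$390.55

Wage Tax: taxable = R$6,690.00 − 1×R$160.00 = R$6,530.00
  R$96.20 + 6.5% × (R$6,530.00 − R$2,600.00) = R$96.20 + 6.5% × R$3,930.00 = R$351.65
Long-Term Care Levy: cap R$175,780.00 − YTD R$171,890.00 = R$3,890.00 subject; 1% × R$3,890.00 = R$38.90
Total: R$351.65 + R$38.90 = R$390.55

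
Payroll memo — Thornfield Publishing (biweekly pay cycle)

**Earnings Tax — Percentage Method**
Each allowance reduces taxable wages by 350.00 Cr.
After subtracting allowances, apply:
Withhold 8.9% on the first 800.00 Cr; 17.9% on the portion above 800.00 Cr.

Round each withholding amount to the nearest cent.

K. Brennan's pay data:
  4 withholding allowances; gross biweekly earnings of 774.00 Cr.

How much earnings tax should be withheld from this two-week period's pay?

Earnings Tax: taxable = 774.00 Cr − 4×350.00 Cr = -626.00 Cr
  Taxable ≤ 0 → 0.00 Cr

0.00 Cr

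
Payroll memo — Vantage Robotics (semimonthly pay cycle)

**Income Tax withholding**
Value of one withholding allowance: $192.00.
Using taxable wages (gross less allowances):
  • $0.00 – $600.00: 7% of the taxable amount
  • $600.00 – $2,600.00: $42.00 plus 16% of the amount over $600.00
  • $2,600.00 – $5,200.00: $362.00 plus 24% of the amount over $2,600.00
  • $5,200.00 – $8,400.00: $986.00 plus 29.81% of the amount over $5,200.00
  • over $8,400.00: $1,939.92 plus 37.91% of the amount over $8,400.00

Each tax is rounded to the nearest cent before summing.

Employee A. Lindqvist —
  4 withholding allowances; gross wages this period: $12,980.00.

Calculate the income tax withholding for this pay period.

$3,385.05

Income Tax: taxable = $12,980.00 − 4×$192.00 = $12,212.00
  $1,939.92 + 37.91% × ($12,212.00 − $8,400.00) = $1,939.92 + 37.91% × $3,812.00 = $3,385.05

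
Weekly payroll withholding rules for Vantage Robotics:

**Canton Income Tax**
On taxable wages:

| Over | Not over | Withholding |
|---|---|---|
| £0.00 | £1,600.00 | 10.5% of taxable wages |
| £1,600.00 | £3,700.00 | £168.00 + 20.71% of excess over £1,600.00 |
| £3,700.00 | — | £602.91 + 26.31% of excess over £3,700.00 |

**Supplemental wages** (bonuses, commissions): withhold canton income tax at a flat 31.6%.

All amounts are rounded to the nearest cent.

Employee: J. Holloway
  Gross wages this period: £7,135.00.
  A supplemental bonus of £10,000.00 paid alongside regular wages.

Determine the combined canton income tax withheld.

£4,666.66

Canton Income Tax: taxable = £7,135.00
  £602.91 + 26.31% × (£7,135.00 − £3,700.00) = £602.91 + 26.31% × £3,435.00 = £1,506.66
Supplemental (31.6% flat on bonus): 31.6% × £10,000.00 = £3,160.00
Total canton income tax: £1,506.66 + £3,160.00 = £4,666.66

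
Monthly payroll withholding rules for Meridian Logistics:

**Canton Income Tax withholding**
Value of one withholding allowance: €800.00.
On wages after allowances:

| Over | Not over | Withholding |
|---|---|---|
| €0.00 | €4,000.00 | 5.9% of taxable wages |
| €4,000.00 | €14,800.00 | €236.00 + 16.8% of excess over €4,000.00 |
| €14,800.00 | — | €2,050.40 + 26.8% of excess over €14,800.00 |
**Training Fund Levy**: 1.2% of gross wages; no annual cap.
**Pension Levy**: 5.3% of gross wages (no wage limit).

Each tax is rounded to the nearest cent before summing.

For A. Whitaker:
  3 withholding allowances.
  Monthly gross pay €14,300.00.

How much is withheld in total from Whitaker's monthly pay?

Canton Income Tax: taxable = €14,300.00 − 3×€800.00 = €11,900.00
  €236.00 + 16.8% × (€11,900.00 − €4,000.00) = €236.00 + 16.8% × €7,900.00 = €1,563.20
Training Fund Levy: 1.2% × €14,300.00 = €171.60
Pension Levy: 5.3% × €14,300.00 = €757.90
Total: €1,563.20 + €171.60 + €757.90 = €2,492.70

€2,492.70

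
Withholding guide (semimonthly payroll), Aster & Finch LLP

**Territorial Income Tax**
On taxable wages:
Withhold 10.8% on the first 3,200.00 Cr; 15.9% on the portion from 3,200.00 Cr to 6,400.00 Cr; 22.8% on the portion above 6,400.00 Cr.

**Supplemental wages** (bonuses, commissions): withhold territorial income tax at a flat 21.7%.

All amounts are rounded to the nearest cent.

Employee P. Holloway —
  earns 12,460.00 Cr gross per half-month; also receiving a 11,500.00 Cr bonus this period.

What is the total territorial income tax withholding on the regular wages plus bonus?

4,731.58 Cr

Territorial Income Tax: taxable = 12,460.00 Cr
  854.40 Cr + 22.8% × (12,460.00 Cr − 6,400.00 Cr) = 854.40 Cr + 22.8% × 6,060.00 Cr = 2,236.08 Cr
Supplemental (21.7% flat on bonus): 21.7% × 11,500.00 Cr = 2,495.50 Cr
Total territorial income tax: 2,236.08 Cr + 2,495.50 Cr = 4,731.58 Cr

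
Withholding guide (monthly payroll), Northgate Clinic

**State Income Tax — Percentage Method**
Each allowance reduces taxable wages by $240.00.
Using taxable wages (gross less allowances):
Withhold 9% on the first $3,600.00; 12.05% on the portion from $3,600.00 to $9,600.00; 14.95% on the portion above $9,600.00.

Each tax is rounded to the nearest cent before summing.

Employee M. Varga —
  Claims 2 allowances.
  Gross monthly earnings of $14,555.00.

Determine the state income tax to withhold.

$1,716.01

State Income Tax: taxable = $14,555.00 − 2×$240.00 = $14,075.00
  $1,047.00 + 14.95% × ($14,075.00 − $9,600.00) = $1,047.00 + 14.95% × $4,475.00 = $1,716.01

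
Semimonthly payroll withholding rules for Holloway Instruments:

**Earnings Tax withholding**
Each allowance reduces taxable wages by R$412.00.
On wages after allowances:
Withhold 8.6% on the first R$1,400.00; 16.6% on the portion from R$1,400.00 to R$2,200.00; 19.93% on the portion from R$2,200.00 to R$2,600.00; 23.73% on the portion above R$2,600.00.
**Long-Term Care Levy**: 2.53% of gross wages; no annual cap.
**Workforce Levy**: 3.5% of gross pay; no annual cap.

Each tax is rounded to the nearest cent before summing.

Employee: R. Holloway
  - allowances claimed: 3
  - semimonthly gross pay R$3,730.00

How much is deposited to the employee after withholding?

R$3,193.29

Earnings Tax: taxable = R$3,730.00 − 3×R$412.00 = R$2,494.00
  R$253.20 + 19.93% × (R$2,494.00 − R$2,200.00) = R$253.20 + 19.93% × R$294.00 = R$311.79
Long-Term Care Levy: 2.53% × R$3,730.00 = R$94.37
Workforce Levy: 3.5% × R$3,730.00 = R$130.55
Total withheld: R$311.79 + R$94.37 + R$130.55 = R$536.71
Net pay: R$3,730.00 − R$536.71 = R$3,193.29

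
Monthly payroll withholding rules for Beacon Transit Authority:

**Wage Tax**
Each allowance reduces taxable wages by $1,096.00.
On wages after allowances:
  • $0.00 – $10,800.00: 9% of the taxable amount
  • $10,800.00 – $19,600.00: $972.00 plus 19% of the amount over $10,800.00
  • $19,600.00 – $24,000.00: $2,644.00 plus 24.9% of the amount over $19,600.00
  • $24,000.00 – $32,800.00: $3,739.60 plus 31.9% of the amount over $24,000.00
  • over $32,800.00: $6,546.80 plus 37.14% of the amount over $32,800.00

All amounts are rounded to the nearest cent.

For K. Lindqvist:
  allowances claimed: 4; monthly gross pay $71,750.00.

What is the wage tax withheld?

$19,384.61

Wage Tax: taxable = $71,750.00 − 4×$1,096.00 = $67,366.00
  $6,546.80 + 37.14% × ($67,366.00 − $32,800.00) = $6,546.80 + 37.14% × $34,566.00 = $19,384.61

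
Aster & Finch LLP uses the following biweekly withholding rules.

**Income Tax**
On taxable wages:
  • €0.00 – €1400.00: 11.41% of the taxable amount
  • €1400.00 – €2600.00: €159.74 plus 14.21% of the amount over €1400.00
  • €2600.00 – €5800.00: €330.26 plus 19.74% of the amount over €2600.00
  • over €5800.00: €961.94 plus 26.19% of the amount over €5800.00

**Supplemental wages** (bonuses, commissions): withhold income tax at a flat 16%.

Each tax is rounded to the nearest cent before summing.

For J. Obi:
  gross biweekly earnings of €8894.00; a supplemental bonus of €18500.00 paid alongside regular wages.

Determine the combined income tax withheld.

Income Tax: taxable = €8894.00
  €961.94 + 26.19% × (€8894.00 − €5800.00) = €961.94 + 26.19% × €3094.00 = €1772.26
Supplemental (16% flat on bonus): 16% × €18500.00 = €2960.00
Total income tax: €1772.26 + €2960.00 = €4732.26

€4732.26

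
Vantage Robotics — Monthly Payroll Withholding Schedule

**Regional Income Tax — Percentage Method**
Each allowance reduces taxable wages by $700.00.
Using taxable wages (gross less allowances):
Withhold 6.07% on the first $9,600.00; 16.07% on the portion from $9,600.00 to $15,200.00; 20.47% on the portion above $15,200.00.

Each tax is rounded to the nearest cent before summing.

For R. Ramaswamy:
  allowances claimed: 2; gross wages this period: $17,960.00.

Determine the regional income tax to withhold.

Regional Income Tax: taxable = $17,960.00 − 2×$700.00 = $16,560.00
  $1,482.64 + 20.47% × ($16,560.00 − $15,200.00) = $1,482.64 + 20.47% × $1,360.00 = $1,761.03

$1,761.03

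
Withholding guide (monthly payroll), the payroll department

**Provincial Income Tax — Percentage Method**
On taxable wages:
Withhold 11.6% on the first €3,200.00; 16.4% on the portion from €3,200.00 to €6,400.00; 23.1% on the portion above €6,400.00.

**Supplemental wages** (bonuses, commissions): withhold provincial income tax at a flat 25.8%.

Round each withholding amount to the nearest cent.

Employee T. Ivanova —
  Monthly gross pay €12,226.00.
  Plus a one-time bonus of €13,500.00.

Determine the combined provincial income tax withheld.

Provincial Income Tax: taxable = €12,226.00
  €896.00 + 23.1% × (€12,226.00 − €6,400.00) = €896.00 + 23.1% × €5,826.00 = €2,241.81
Supplemental (25.8% flat on bonus): 25.8% × €13,500.00 = €3,483.00
Total provincial income tax: €2,241.81 + €3,483.00 = €5,724.81

€5,724.81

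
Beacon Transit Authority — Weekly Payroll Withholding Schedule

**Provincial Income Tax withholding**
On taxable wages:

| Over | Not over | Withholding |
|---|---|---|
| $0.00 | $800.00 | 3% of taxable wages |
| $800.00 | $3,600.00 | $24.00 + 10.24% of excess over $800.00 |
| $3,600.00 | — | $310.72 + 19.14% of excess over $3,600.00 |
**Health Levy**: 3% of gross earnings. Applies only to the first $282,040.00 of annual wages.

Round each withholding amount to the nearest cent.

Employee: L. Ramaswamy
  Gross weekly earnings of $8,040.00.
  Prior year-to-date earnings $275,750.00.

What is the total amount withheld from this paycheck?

Provincial Income Tax: taxable = $8,040.00
  $310.72 + 19.14% × ($8,040.00 − $3,600.00) = $310.72 + 19.14% × $4,440.00 = $1,160.54
Health Levy: cap $282,040.00 − YTD $275,750.00 = $6,290.00 subject; 3% × $6,290.00 = $188.70
Total: $1,160.54 + $188.70 = $1,349.24

$1,349.24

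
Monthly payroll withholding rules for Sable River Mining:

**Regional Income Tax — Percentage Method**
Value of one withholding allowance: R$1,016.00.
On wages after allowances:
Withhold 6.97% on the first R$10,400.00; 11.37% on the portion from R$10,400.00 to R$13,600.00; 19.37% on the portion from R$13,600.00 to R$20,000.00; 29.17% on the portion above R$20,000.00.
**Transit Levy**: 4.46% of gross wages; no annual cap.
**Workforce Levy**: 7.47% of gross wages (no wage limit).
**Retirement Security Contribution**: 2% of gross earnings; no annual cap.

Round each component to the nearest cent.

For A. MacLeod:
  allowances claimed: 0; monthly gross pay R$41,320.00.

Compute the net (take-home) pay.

Regional Income Tax: taxable = R$41,320.00
  R$2,328.40 + 29.17% × (R$41,320.00 − R$20,000.00) = R$2,328.40 + 29.17% × R$21,320.00 = R$8,547.44
Transit Levy: 4.46% × R$41,320.00 = R$1,842.87
Workforce Levy: 7.47% × R$41,320.00 = R$3,086.60
Retirement Security Contribution: 2% × R$41,320.00 = R$826.40
Total withheld: R$8,547.44 + R$1,842.87 + R$3,086.60 + R$826.40 = R$14,303.31
Net pay: R$41,320.00 − R$14,303.31 = R$27,016.69

R$27,016.69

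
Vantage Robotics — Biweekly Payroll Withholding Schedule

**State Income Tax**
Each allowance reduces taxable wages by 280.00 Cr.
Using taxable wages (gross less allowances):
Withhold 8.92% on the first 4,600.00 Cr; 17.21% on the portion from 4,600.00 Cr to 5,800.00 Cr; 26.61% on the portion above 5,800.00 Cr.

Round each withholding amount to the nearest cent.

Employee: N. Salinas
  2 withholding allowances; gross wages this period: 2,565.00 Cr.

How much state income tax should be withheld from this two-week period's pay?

State Income Tax: taxable = 2,565.00 Cr − 2×280.00 Cr = 2,005.00 Cr
  8.92% × 2,005.00 Cr = 178.85 Cr

178.85 Cr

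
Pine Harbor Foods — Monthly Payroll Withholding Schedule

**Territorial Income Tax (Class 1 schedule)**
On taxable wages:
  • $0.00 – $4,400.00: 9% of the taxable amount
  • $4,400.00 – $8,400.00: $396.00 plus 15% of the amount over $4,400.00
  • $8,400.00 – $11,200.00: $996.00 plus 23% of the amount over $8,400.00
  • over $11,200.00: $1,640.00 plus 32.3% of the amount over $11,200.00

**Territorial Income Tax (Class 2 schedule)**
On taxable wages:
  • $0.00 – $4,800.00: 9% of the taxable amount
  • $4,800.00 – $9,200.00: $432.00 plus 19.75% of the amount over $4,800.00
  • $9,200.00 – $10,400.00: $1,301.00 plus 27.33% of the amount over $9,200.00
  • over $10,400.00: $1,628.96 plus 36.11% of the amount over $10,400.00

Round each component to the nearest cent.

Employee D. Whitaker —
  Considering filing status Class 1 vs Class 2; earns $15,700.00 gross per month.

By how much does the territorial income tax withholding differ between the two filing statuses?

Territorial Income Tax (Class 1): taxable = $15,700.00
  $1,640.00 + 32.3% × ($15,700.00 − $11,200.00) = $1,640.00 + 32.3% × $4,500.00 = $3,093.50
Territorial Income Tax (Class 2): taxable = $15,700.00
  $1,628.96 + 36.11% × ($15,700.00 − $10,400.00) = $1,628.96 + 36.11% × $5,300.00 = $3,542.79
Difference: |$3,093.50 − $3,542.79| = $449.29 (higher under Class 2)

$449.29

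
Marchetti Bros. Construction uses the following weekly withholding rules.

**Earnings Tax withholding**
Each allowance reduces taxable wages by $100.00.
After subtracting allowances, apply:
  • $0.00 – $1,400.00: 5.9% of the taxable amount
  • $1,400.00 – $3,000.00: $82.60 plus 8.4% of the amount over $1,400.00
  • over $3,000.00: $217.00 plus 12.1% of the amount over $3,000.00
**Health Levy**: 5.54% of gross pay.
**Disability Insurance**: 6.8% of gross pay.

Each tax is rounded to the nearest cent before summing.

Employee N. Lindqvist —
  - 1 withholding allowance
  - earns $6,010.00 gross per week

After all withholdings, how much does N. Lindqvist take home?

$4,699.26

Earnings Tax: taxable = $6,010.00 − 1×$100.00 = $5,910.00
  $217.00 + 12.1% × ($5,910.00 − $3,000.00) = $217.00 + 12.1% × $2,910.00 = $569.11
Health Levy: 5.54% × $6,010.00 = $332.95
Disability Insurance: 6.8% × $6,010.00 = $408.68
Total withheld: $569.11 + $332.95 + $408.68 = $1,310.74
Net pay: $6,010.00 − $1,310.74 = $4,699.26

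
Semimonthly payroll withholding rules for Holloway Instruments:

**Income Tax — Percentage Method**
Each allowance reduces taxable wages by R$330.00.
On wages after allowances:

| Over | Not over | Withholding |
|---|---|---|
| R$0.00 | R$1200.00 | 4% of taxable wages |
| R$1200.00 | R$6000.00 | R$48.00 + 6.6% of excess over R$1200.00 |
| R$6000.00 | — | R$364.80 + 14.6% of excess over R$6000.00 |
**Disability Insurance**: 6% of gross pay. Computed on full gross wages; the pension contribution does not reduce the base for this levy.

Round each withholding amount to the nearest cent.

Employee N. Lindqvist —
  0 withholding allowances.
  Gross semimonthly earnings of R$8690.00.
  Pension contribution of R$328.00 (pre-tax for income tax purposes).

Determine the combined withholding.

Income Tax: taxable = R$8690.00 − R$328.00 = R$8362.00
  R$364.80 + 14.6% × (R$8362.00 − R$6000.00) = R$364.80 + 14.6% × R$2362.00 = R$709.65
Disability Insurance: 6% × R$8690.00 = R$521.40
Total: R$709.65 + R$521.40 = R$1231.05

R$1231.05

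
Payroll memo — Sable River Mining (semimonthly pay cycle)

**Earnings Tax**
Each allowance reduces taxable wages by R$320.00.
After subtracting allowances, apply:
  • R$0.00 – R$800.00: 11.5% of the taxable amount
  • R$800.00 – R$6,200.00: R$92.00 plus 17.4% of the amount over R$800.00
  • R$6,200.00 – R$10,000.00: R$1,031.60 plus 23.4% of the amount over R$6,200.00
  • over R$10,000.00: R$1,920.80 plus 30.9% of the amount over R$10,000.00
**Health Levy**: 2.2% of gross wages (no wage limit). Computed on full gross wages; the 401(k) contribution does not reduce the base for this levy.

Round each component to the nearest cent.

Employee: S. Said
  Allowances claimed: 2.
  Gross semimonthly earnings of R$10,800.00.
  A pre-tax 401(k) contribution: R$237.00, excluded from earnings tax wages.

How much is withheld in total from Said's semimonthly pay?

Earnings Tax: taxable = R$10,800.00 − R$237.00 − 2×R$320.00 = R$9,923.00
  R$1,031.60 + 23.4% × (R$9,923.00 − R$6,200.00) = R$1,031.60 + 23.4% × R$3,723.00 = R$1,902.78
Health Levy: 2.2% × R$10,800.00 = R$237.60
Total: R$1,902.78 + R$237.60 = R$2,140.38

R$2,140.38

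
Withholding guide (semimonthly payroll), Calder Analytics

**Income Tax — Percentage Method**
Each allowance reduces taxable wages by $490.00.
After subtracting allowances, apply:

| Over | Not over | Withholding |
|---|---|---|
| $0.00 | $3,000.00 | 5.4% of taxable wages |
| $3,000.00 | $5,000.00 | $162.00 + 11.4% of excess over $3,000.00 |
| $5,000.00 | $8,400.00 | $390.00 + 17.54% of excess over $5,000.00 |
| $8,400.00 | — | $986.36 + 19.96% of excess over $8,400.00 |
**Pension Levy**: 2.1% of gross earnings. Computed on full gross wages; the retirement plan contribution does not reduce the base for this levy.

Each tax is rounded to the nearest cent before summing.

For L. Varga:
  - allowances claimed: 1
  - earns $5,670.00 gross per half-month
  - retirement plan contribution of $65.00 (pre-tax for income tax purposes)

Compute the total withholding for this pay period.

$529.24

Income Tax: taxable = $5,670.00 − $65.00 − 1×$490.00 = $5,115.00
  $390.00 + 17.54% × ($5,115.00 − $5,000.00) = $390.00 + 17.54% × $115.00 = $410.17
Pension Levy: 2.1% × $5,670.00 = $119.07
Total: $410.17 + $119.07 = $529.24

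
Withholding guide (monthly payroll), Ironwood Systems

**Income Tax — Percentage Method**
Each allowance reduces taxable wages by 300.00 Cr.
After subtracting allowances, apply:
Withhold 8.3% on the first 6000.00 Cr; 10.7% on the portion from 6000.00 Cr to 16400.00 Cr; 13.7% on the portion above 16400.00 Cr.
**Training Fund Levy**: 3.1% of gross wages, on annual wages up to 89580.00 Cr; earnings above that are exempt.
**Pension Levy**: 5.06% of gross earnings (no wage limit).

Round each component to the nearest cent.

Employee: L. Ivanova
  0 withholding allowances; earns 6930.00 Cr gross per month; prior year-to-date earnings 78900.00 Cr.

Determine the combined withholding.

Income Tax: taxable = 6930.00 Cr
  498.00 Cr + 10.7% × (6930.00 Cr − 6000.00 Cr) = 498.00 Cr + 10.7% × 930.00 Cr = 597.51 Cr
Training Fund Levy: 3.1% × 6930.00 Cr = 214.83 Cr
Pension Levy: 5.06% × 6930.00 Cr = 350.66 Cr
Total: 597.51 Cr + 214.83 Cr + 350.66 Cr = 1163.00 Cr

1163.00 Cr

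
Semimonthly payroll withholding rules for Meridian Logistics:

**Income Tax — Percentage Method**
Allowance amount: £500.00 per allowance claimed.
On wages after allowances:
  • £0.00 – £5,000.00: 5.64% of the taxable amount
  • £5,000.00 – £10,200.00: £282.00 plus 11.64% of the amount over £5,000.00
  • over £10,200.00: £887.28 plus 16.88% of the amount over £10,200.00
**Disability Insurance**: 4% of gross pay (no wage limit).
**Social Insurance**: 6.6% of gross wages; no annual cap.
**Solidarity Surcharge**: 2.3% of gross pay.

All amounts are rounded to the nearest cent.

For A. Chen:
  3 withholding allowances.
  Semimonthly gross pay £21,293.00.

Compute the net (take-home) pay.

£16,039.62

Income Tax: taxable = £21,293.00 − 3×£500.00 = £19,793.00
  £887.28 + 16.88% × (£19,793.00 − £10,200.00) = £887.28 + 16.88% × £9,593.00 = £2,506.58
Disability Insurance: 4% × £21,293.00 = £851.72
Social Insurance: 6.6% × £21,293.00 = £1,405.34
Solidarity Surcharge: 2.3% × £21,293.00 = £489.74
Total withheld: £2,506.58 + £851.72 + £1,405.34 + £489.74 = £5,253.38
Net pay: £21,293.00 − £5,253.38 = £16,039.62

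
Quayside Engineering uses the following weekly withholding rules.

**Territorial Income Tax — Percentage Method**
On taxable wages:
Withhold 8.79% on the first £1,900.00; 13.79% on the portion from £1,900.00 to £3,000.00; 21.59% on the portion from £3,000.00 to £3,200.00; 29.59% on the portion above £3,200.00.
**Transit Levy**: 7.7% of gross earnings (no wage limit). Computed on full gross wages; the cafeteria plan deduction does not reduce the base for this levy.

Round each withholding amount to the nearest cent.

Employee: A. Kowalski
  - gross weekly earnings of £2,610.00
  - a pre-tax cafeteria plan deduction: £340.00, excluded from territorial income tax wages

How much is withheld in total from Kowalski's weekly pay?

£419.00

Territorial Income Tax: taxable = £2,610.00 − £340.00 = £2,270.00
  £167.01 + 13.79% × (£2,270.00 − £1,900.00) = £167.01 + 13.79% × £370.00 = £218.03
Transit Levy: 7.7% × £2,610.00 = £200.97
Total: £218.03 + £200.97 = £419.00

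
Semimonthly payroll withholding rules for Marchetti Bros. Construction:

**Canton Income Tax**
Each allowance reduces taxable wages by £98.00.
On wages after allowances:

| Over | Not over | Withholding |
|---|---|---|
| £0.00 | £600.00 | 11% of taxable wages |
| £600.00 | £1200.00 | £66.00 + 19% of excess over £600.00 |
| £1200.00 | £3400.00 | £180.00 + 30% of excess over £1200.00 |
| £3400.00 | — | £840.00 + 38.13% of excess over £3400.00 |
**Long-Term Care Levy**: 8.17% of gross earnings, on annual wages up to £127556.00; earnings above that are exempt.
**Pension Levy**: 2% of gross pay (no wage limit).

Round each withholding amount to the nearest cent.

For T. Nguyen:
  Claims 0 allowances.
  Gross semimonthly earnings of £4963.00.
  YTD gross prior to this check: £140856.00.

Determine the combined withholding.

Canton Income Tax: taxable = £4963.00
  £840.00 + 38.13% × (£4963.00 − £3400.00) = £840.00 + 38.13% × £1563.00 = £1435.97
Long-Term Care Levy: YTD £140856.00 ≥ cap £127556.00 → £0.00
Pension Levy: 2% × £4963.00 = £99.26
Total: £1435.97 + £0.00 + £99.26 = £1535.23

£1535.23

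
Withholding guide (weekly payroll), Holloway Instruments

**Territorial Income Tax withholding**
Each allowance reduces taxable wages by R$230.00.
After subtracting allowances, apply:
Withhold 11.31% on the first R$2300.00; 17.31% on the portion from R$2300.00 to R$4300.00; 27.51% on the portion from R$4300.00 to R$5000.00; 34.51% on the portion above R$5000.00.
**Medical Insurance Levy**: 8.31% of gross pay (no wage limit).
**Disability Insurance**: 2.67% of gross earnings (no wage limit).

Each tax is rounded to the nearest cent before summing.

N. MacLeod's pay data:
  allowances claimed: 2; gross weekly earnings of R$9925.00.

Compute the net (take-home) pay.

R$6495.46

Territorial Income Tax: taxable = R$9925.00 − 2×R$230.00 = R$9465.00
  R$798.90 + 34.51% × (R$9465.00 − R$5000.00) = R$798.90 + 34.51% × R$4465.00 = R$2339.77
Medical Insurance Levy: 8.31% × R$9925.00 = R$824.77
Disability Insurance: 2.67% × R$9925.00 = R$265.00
Total withheld: R$2339.77 + R$824.77 + R$265.00 = R$3429.54
Net pay: R$9925.00 − R$3429.54 = R$6495.46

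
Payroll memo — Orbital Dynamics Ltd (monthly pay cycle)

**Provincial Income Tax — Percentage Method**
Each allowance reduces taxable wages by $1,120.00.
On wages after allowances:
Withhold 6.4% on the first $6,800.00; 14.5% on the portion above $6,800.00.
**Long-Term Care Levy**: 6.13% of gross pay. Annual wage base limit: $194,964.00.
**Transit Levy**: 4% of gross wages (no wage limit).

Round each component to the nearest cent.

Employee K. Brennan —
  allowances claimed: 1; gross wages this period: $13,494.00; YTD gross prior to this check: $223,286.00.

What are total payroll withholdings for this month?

$1,783.19

Provincial Income Tax: taxable = $13,494.00 − 1×$1,120.00 = $12,374.00
  $435.20 + 14.5% × ($12,374.00 − $6,800.00) = $435.20 + 14.5% × $5,574.00 = $1,243.43
Long-Term Care Levy: YTD $223,286.00 ≥ cap $194,964.00 → $0.00
Transit Levy: 4% × $13,494.00 = $539.76
Total: $1,243.43 + $0.00 + $539.76 = $1,783.19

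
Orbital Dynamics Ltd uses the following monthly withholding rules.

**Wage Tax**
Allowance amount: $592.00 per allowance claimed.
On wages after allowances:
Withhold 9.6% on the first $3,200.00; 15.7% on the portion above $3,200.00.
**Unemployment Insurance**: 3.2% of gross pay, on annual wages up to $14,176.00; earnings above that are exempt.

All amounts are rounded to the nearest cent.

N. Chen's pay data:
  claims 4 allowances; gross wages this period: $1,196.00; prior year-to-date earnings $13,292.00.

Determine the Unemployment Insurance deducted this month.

Unemployment Insurance: cap $14,176.00 − YTD $13,292.00 = $884.00 subject; 3.2% × $884.00 = $28.29

$28.29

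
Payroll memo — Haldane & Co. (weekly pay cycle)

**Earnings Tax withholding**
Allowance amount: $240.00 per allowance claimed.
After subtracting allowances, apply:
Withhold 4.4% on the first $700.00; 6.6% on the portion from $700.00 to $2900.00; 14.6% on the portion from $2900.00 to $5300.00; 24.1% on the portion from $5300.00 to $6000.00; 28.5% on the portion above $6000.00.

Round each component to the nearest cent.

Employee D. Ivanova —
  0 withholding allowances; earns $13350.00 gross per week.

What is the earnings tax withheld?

$2789.85

Earnings Tax: taxable = $13350.00
  $695.10 + 28.5% × ($13350.00 − $6000.00) = $695.10 + 28.5% × $7350.00 = $2789.85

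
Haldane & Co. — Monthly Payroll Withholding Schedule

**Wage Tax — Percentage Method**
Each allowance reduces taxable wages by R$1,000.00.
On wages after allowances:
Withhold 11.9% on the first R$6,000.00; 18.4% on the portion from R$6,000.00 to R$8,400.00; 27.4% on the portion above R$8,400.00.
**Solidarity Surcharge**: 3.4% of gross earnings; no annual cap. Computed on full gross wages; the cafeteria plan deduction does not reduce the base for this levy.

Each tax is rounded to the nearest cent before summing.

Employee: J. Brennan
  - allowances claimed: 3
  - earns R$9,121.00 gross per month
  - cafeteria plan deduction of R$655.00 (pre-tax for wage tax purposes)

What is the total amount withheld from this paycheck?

Wage Tax: taxable = R$9,121.00 − R$655.00 − 3×R$1,000.00 = R$5,466.00
  11.9% × R$5,466.00 = R$650.45
Solidarity Surcharge: 3.4% × R$9,121.00 = R$310.11
Total: R$650.45 + R$310.11 = R$960.56

R$960.56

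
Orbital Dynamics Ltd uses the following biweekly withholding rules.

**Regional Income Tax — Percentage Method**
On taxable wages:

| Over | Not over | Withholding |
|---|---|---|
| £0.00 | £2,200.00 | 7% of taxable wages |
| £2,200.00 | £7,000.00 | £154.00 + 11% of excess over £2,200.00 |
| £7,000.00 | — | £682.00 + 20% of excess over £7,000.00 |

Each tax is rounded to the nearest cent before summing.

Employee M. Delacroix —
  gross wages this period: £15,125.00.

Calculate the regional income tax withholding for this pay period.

Regional Income Tax: taxable = £15,125.00
  £682.00 + 20% × (£15,125.00 − £7,000.00) = £682.00 + 20% × £8,125.00 = £2,307.00

£2,307.00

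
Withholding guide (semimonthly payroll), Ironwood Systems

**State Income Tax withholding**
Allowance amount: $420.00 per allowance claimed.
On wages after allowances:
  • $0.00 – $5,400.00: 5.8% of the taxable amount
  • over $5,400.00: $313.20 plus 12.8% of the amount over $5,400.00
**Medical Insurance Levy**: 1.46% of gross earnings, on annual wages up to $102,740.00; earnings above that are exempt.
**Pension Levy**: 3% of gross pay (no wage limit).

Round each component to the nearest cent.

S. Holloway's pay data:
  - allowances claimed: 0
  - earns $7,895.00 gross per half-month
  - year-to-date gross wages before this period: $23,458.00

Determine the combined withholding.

State Income Tax: taxable = $7,895.00
  $313.20 + 12.8% × ($7,895.00 − $5,400.00) = $313.20 + 12.8% × $2,495.00 = $632.56
Medical Insurance Levy: 1.46% × $7,895.00 = $115.27
Pension Levy: 3% × $7,895.00 = $236.85
Total: $632.56 + $115.27 + $236.85 = $984.68

$984.68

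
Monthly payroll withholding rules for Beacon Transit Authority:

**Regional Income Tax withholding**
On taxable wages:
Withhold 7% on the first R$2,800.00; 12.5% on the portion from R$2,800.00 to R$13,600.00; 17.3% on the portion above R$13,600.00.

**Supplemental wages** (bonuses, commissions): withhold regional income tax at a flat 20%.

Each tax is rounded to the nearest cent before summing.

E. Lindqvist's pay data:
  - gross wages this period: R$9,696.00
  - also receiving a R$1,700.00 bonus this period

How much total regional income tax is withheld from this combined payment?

Regional Income Tax: taxable = R$9,696.00
  R$196.00 + 12.5% × (R$9,696.00 − R$2,800.00) = R$196.00 + 12.5% × R$6,896.00 = R$1,058.00
Supplemental (20% flat on bonus): 20% × R$1,700.00 = R$340.00
Total regional income tax: R$1,058.00 + R$340.00 = R$1,398.00

R$1,398.00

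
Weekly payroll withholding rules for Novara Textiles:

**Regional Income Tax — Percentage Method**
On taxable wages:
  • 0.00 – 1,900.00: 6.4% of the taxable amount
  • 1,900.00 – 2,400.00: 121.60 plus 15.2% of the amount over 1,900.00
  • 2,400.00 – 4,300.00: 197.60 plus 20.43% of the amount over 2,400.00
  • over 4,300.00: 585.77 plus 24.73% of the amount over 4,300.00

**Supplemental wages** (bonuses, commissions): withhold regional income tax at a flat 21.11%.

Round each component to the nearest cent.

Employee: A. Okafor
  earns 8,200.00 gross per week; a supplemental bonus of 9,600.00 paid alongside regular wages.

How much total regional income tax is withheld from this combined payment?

Regional Income Tax: taxable = 8,200.00
  585.77 + 24.73% × (8,200.00 − 4,300.00) = 585.77 + 24.73% × 3,900.00 = 1,550.24
Supplemental (21.11% flat on bonus): 21.11% × 9,600.00 = 2,026.56
Total regional income tax: 1,550.24 + 2,026.56 = 3,576.80

3,576.80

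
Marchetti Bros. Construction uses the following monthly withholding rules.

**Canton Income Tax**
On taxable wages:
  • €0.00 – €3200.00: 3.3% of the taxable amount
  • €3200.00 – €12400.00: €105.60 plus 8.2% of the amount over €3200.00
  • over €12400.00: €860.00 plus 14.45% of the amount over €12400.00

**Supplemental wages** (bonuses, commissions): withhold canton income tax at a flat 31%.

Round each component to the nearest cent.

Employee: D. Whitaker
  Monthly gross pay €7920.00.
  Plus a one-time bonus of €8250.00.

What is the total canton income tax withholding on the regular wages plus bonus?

Canton Income Tax: taxable = €7920.00
  €105.60 + 8.2% × (€7920.00 − €3200.00) = €105.60 + 8.2% × €4720.00 = €492.64
Supplemental (31% flat on bonus): 31% × €8250.00 = €2557.50
Total canton income tax: €492.64 + €2557.50 = €3050.14

€3050.14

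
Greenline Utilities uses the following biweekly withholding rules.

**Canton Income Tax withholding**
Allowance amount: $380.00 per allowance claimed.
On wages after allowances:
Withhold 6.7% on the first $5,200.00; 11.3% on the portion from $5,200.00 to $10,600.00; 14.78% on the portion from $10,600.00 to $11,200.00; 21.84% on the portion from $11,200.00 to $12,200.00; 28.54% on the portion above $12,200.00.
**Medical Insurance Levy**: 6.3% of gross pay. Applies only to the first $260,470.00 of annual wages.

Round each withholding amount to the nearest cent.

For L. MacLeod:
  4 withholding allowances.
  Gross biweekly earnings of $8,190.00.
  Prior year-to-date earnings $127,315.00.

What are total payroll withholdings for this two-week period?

Canton Income Tax: taxable = $8,190.00 − 4×$380.00 = $6,670.00
  $348.40 + 11.3% × ($6,670.00 − $5,200.00) = $348.40 + 11.3% × $1,470.00 = $514.51
Medical Insurance Levy: 6.3% × $8,190.00 = $515.97
Total: $514.51 + $515.97 = $1,030.48

$1,030.48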